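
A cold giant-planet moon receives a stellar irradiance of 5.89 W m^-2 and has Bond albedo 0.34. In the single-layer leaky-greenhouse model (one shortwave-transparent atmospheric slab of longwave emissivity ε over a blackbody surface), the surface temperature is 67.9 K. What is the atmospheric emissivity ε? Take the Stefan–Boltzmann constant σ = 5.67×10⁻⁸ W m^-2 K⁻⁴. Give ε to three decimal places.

First, T_e = [5.890·(1−0.34)/(4σ)]^(1/4) = 64.34 K.
Inverting T_s⁴ = 2T_e⁴/(2−ε): (T_e/T_s)⁴ = 0.8064, so ε = 2(1 − 0.8064) = 0.3872.

0.387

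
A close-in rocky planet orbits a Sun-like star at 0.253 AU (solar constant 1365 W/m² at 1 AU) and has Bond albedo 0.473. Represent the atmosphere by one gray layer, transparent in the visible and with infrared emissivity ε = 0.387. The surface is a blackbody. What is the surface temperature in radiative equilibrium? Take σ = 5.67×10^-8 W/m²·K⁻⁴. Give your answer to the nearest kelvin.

498 K

Irradiance scales as 1/d², so S = 1365 W/m² × (1/0.253)² = 21330 W/m².
Effective emission temperature (TOA balance): σT_e⁴ = S(1−α)/4 = 2810 W/m² → T_e = 471.8 K.
Surface balance with a leaky layer gives σT_s⁴ = σT_e⁴·2/(2−ε), so T_s = T_e·[2/(2−0.387)]^(1/4) = 497.9 K.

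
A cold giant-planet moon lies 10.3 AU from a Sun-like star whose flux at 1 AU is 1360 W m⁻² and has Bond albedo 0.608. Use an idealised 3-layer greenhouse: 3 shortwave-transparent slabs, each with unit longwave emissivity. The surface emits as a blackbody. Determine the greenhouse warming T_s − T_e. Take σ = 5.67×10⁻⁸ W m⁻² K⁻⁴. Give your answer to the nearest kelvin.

28 K

Irradiance scales as 1/d², so S = 1360 W m⁻² × (1/10.3)² = 12.82 W m⁻².
The effective emission temperature is T_e = [S(1−α)/(4σ)]^¼ = 68.61 K.
T_s = (N+1)^(1/4)·T_e = 97.03 K.
Warming: T_s − T_e = 28.42 K.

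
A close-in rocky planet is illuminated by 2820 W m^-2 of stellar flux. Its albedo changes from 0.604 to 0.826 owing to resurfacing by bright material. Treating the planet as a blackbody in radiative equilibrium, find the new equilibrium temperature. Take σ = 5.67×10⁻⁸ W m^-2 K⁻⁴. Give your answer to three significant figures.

T₂ = [S(1−α₂)/(4σ)]^(1/4) = [2820·0.174/(4σ)]^(1/4) = 215.7 K.

216 kelvin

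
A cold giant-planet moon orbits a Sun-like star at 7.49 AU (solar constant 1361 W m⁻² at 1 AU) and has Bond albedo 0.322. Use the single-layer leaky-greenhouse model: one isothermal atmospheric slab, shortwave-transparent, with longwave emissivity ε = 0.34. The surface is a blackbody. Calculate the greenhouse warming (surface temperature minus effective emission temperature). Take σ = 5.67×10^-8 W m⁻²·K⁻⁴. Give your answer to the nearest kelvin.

Flux at the orbit: S = 1361/(7.49)² = 24.26 W m⁻².
The planet radiates to space at T_e = [S(1−α)/(4σ)]^(1/4) = 92.28 K.
Surface balance with a leaky layer gives σT_s⁴ = σT_e⁴·2/(2−ε), so T_s = T_e·[2/(2−0.34)]^(1/4) = 96.68 K.
T_s − T_e = 96.68 − 92.28 = 4.400 K.

4 K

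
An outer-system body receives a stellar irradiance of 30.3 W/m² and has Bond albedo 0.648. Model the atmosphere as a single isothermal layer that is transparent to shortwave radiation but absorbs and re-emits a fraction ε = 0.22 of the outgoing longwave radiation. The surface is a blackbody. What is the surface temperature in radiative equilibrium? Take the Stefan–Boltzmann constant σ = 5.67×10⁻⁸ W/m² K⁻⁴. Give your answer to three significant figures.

85.3 kelvin

At the top of the atmosphere, σT_e⁴ = S(1−α)/4 = 2.666 W/m², giving T_e = 82.81 K.
The surface balance (absorbed SW + ε·downward IR = σT_s⁴) with T_a⁴ = T_s⁴/2 reduces to T_s = T_e·[2/(2−ε)]^¼ = 85.26 K.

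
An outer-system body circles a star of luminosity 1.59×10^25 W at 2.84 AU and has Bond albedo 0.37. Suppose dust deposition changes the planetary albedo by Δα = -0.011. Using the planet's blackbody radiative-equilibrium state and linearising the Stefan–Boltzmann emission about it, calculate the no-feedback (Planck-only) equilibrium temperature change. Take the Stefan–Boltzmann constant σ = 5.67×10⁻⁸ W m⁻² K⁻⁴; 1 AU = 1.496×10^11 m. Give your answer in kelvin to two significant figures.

d = 2.84 × 1.496×10^11 m = 4.249×10^11 m.
Spreading L over a sphere of radius d: S = 1.59×10^25/(4π·4.25×10^11²) = 7.010 W m⁻².
Reference equilibrium: T_e = [S(1−α)/(4σ)]^(1/4) = 66.43 K.
TOA radiative forcing: ΔF = −S·Δα/4 = −7.010·(-0.011)/4 = 0.01928 W m⁻².
The Planck feedback parameter is 4σT_e³ = 0.06648 W m⁻²/K.
So ΔT₀ = 0.01928/0.06648 = 0.290 K.

0.29 K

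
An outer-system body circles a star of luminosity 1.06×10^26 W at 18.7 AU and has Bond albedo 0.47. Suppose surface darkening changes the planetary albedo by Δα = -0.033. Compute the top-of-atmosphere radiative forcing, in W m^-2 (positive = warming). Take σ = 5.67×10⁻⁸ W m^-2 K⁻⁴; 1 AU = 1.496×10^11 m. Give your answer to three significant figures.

0.00889 W m^-2

d = 18.7 × 1.496×10^11 m = 2.798×10^12 m.
S = L/(4πd²) = 1.078 W m^-2.
ΔF = −(S/4)Δα = −(1.078/4)×(-0.033) = 0.008892 W m^-2.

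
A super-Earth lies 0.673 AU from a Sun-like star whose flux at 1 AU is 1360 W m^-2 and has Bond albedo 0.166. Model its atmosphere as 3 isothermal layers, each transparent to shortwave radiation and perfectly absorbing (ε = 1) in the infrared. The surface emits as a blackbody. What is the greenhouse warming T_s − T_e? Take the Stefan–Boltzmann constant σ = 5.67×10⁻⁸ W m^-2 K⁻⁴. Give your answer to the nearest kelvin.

Irradiance scales as 1/d², so S = 1360 W m^-2 × (1/0.673)² = 3003 W m^-2.
Top-of-atmosphere balance: σT_e⁴ = S(1−α)/4 = 626.1 W m^-2 → T_e = 324.2 K.
Surface: T_s = (4)^¼·T_e = 458.4 K.
Warming: T_s − T_e = 134.3 K.

134 K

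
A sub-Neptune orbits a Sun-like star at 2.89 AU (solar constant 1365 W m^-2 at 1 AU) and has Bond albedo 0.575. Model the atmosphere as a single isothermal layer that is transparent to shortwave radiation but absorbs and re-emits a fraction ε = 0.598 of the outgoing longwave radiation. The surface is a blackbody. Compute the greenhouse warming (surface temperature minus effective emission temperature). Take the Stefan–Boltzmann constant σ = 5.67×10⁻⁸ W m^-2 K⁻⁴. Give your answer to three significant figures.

Flux at the orbit: S = 1365/(2.89)² = 163.4 W m^-2.
Effective emission temperature (TOA balance): σT_e⁴ = S(1−α)/4 = 17.36 W m^-2 → T_e = 132.3 K.
Surface balance with a leaky layer gives σT_s⁴ = σT_e⁴·2/(2−ε), so T_s = T_e·[2/(2−0.598)]^(1/4) = 144.6 K.
T_s − T_e = 144.6 − 132.3 = 12.29 K.

12.3 kelvin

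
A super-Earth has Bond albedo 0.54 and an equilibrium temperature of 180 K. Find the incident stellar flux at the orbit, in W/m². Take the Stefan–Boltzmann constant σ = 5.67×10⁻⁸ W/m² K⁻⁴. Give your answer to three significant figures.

518 W/m²

From S(1−α)/4 = σT⁴: S = 4σT⁴/(1−α).
σT⁴ = 5.67×10⁻⁸·(180)⁴ = 59.52 W/m².
S = 4·59.52/0.46 = 517.6 W/m².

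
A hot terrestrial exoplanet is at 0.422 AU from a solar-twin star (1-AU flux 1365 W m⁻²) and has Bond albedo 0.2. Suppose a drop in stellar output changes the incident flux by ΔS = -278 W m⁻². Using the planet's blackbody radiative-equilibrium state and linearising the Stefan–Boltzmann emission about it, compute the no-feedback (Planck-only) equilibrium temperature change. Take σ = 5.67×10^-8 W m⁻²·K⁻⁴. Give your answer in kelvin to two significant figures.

Irradiance scales as 1/d², so S = 1365 W m⁻² × (1/0.422)² = 7665 W m⁻².
Unperturbed T_e = [7665·(1−0.2)/(4σ)]^¼ = 405.5 K.
TOA radiative forcing: ΔF = (1−α)ΔS/4 = 0.8·(-278)/4 = -55.60 W m⁻².
The Planck feedback parameter is 4σT_e³ = 15.12 W m⁻²/K.
Hence the no-feedback warming is ΔF/(4σT_e³) = -3.68 K.

-3.7 kelvin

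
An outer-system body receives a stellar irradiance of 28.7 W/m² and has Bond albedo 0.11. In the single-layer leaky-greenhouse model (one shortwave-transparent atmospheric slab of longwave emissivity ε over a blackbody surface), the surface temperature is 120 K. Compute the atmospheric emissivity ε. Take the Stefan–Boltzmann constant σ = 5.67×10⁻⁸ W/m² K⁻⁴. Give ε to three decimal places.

Effective temperature: T_e = [S(1−α)/(4σ)]^(1/4) = 103.0 K.
Inverting T_s⁴ = 2T_e⁴/(2−ε): (T_e/T_s)⁴ = 0.5431, so ε = 2(1 − 0.5431) = 0.9137.

0.914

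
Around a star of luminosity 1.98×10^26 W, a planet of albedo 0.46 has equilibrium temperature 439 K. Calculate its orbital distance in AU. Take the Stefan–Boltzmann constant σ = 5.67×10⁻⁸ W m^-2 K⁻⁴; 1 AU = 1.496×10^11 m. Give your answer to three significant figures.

0.212 AU

Required flux: S = 4σT⁴/(1−α) = 15600 W m^-2.
S = L/(4πd²) → d = √(L/4πS) = √(1.98×10^26/(4π·15600)) = 3.178×10^10 m = 0.2124 AU.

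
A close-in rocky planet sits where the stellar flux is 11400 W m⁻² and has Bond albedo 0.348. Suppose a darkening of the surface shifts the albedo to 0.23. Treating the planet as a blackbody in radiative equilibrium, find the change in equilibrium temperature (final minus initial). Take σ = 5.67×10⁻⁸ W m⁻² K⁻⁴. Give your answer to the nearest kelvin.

18 kelvin

Before: T₁ = [11400·0.652/(4σ)]^(1/4) = 425.5 K.
After:  T₂ = [11400·0.77/(4σ)]^(1/4) = 443.5 K.
ΔT = T₂ − T₁ = 18.07 K.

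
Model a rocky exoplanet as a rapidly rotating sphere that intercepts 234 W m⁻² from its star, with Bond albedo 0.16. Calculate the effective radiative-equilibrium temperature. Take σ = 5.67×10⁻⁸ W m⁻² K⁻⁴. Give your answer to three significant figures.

Absorbed flux (global mean): S(1−α)/4 = 234.0·0.84/4 = 49.14 W m⁻².
Balancing against σT⁴: T = (49.14/5.67×10⁻⁸)^(1/4) = 171.6 K.

172 K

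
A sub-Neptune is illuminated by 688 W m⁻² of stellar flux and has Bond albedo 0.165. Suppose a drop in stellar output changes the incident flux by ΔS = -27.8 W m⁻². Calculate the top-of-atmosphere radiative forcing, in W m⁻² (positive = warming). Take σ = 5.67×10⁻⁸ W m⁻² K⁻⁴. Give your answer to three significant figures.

-5.80 W m⁻²

ΔF = Δ[S(1−α)]/4 = (1−0.165)·-27.8/4 = -5.803 W m⁻².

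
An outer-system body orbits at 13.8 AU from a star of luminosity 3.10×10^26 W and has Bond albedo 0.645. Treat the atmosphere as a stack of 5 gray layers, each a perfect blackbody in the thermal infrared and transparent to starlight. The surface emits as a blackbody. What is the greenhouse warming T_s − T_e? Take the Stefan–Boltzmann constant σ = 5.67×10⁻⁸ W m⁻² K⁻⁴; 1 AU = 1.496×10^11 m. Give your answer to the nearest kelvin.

31 K

d = 13.8 × 1.496×10^11 m = 2.064×10^12 m.
S = L/(4πd²) = 5.788 W m⁻².
The effective emission temperature is T_e = [S(1−α)/(4σ)]^¼ = 54.86 K.
T_s = (N+1)^(1/4)·T_e = 85.87 K.
So the greenhouse effect raises the surface by 85.87 − 54.86 = 31.00 K.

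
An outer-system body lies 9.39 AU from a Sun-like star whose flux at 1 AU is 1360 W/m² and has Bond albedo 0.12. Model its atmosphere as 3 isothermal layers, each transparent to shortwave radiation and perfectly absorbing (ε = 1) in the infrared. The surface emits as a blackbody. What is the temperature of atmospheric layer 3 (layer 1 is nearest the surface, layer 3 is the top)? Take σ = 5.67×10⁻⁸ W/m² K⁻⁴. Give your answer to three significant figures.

Flux at the orbit: S = 1360/(9.39)² = 15.42 W/m².
Top-of-atmosphere balance: σT_e⁴ = S(1−α)/4 = 3.393 W/m² → T_e = 87.96 K.
The net upward flux σT_e⁴ is constant between every pair of levels, so T_k⁴ = (N+1−k)T_e⁴.
T_3 = (1)^(1/4)·87.96 = 87.96 K.

88.0 kelvin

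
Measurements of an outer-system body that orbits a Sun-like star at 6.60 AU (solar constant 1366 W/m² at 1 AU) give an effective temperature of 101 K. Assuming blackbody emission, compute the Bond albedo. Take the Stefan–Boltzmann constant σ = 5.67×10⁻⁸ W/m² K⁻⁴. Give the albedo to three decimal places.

Irradiance scales as 1/d², so S = 1366 W/m² × (1/6.60)² = 31.36 W/m².
From σT⁴ = S(1−α)/4 we invert for α: 1−α = 4σT⁴/S.
σT⁴ = 5.900 W/m², so 4σT⁴ = 23.60 W/m².
Hence α = 1 − 23.60/31.36 = 0.2474.

0.247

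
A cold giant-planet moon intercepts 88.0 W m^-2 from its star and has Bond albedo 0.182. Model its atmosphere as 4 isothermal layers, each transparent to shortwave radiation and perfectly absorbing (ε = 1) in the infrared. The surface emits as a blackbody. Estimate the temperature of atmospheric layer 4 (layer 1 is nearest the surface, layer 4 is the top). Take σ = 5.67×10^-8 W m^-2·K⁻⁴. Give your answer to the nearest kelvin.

The effective emission temperature is T_e = [S(1−α)/(4σ)]^¼ = 133.5 K.
In the N-layer model, layer k (counted from the surface) has T_k = (N+1−k)^(1/4)·T_e.
T_4 = (1)^(1/4)·133.5 = 133.5 K.

133 K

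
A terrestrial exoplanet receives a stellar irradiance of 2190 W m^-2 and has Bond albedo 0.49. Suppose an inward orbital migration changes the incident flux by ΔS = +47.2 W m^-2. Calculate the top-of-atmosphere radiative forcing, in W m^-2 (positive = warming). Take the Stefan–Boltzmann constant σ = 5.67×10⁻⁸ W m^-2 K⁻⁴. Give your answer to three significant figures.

ΔF = Δ[S(1−α)]/4 = (1−0.49)·+47.2/4 = 6.018 W m^-2.

6.02 W m^-2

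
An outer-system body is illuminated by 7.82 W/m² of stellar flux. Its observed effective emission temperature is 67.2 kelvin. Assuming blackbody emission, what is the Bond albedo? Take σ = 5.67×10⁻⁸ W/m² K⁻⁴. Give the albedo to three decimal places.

0.409

Rearranging the radiative balance, α = 1 − 4σT⁴/S.
σT⁴ = 1.156 W/m², so 4σT⁴ = 4.625 W/m².
1−α = 4.625/7.820 = 0.5914, so α = 0.4086.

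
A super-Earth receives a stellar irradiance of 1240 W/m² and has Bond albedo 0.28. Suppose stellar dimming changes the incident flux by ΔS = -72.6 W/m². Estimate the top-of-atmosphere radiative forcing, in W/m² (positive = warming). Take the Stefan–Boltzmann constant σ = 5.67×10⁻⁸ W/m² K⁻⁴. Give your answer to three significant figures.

-13.1 W/m²

ΔF = Δ[S(1−α)]/4 = (1−0.28)·-72.6/4 = -13.07 W/m².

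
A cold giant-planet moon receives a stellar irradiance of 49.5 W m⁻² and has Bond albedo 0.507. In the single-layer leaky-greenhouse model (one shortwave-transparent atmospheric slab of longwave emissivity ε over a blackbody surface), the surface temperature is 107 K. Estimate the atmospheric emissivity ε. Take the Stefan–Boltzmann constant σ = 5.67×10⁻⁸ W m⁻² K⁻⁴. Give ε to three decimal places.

0.358

Effective temperature: T_e = [S(1−α)/(4σ)]^(1/4) = 101.8 K.
Inverting T_s⁴ = 2T_e⁴/(2−ε): (T_e/T_s)⁴ = 0.8209, so ε = 2(1 − 0.8209) = 0.3583.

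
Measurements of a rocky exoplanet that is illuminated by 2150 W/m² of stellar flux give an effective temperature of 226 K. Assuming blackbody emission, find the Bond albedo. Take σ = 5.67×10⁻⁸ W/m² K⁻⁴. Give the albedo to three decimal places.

0.725

From σT⁴ = S(1−α)/4 we invert for α: 1−α = 4σT⁴/S.
4σT⁴ = 4·5.67×10⁻⁸·(226)⁴ = 591.7 W/m².
Hence α = 1 − 591.7/2150 = 0.7248.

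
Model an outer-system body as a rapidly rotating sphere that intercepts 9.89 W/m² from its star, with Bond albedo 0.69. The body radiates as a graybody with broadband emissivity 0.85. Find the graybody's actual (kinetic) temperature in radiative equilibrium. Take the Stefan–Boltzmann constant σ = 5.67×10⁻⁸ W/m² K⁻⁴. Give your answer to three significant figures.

63.2 K

Averaging over the sphere, the absorbed flux is S(1−α)/4 = 0.7665 W/m².
Radiative balance εσT⁴ = 0.7665 gives T = [0.7665/(0.85·σ)]^(1/4) = 63.15 K.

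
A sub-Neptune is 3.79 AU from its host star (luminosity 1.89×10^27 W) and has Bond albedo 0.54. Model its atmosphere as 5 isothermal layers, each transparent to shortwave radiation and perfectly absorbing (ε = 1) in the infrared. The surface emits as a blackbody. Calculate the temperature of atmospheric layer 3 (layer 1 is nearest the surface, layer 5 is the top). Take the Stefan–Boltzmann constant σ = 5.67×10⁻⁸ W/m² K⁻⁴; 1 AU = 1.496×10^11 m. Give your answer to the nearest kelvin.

d = 3.79 × 1.496×10^11 m = 5.670×10^11 m.
Spreading L over a sphere of radius d: S = 1.89×10^27/(4π·5.67×10^11²) = 467.9 W/m².
OLR = S(1−α)/4 = 53.80 W/m²; the top layer radiates at T_e = 175.5 K.
The net upward flux σT_e⁴ is constant between every pair of levels, so T_k⁴ = (N+1−k)T_e⁴.
With k = 3: T_3 = (5+1−3)^¼·175.5 K = 231.0 K.

231 kelvin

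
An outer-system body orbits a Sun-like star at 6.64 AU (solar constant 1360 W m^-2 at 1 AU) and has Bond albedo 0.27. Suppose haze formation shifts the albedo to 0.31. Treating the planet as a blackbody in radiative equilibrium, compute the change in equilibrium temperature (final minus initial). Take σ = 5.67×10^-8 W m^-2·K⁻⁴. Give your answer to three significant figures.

-1.40 K

Irradiance scales as 1/d², so S = 1360 W m^-2 × (1/6.64)² = 30.85 W m^-2.
With α = 0.27, T₁ = 99.82 K.
With α = 0.31, T₂ = 98.42 K.
Change: 98.42 − 99.82 = -1.396 K.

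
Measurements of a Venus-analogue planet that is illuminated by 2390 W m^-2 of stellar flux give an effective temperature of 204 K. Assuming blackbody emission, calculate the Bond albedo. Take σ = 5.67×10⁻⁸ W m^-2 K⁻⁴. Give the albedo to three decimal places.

0.836

From σT⁴ = S(1−α)/4 we invert for α: 1−α = 4σT⁴/S.
σT⁴ = 98.20 W m^-2, so 4σT⁴ = 392.8 W m^-2.
1−α = 392.8/2390 = 0.1643, so α = 0.8357.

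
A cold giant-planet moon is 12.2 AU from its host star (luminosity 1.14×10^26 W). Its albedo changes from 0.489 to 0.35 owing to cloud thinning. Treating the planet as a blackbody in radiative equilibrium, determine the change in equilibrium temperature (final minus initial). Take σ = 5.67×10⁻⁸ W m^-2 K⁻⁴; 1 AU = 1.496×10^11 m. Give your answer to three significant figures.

Orbital distance: d = 12.2 AU = 1.825×10^12 m.
Spreading L over a sphere of radius d: S = 1.14×10^26/(4π·1.83×10^12²) = 2.723 W m^-2.
Initial: T₁ = [S(1−0.489)/(4σ)]^(1/4) = 49.77 K.
With α = 0.35, T₂ = 52.86 K.
Change: 52.86 − 49.77 = 3.086 K.

3.09 K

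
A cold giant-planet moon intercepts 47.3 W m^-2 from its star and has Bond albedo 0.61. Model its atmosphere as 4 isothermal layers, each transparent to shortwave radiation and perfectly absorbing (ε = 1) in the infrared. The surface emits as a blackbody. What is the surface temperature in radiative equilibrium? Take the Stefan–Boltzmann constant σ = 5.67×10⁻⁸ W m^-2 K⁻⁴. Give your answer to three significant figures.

142 K

Top-of-atmosphere balance: σT_e⁴ = S(1−α)/4 = 4.612 W m^-2 → T_e = 94.97 K.
Layer-by-layer balance gives σT_s⁴ = (N+1)σT_e⁴, so T_s = 5^¼·94.97 = 142.0 K.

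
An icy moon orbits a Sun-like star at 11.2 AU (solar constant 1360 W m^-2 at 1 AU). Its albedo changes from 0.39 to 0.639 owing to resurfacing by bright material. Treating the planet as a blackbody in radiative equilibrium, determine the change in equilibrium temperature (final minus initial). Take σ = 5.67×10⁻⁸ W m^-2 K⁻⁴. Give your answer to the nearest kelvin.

By the inverse-square law, S = 1360/11.2² = 10.84 W m^-2.
Initial: T₁ = [S(1−0.39)/(4σ)]^(1/4) = 73.48 K.
With α = 0.639, T₂ = 64.45 K.
ΔT = T₂ − T₁ = -9.032 K.

-9 K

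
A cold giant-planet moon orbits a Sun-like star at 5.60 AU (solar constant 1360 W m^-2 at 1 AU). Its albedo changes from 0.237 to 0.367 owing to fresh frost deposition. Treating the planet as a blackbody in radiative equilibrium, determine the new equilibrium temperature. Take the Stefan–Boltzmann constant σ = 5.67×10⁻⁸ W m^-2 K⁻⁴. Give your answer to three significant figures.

105 kelvin

Irradiance scales as 1/d², so S = 1360 W m^-2 × (1/5.60)² = 43.37 W m^-2.
T₂ = [S(1−α₂)/(4σ)]^(1/4) = [43.37·0.633/(4σ)]^(1/4) = 104.9 K.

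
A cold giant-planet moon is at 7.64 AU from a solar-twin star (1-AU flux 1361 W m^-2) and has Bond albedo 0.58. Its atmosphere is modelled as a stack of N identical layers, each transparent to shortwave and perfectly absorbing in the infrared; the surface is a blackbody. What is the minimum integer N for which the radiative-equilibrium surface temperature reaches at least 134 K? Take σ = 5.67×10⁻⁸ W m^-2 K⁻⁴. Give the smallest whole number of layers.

Flux at the orbit: S = 1361/(7.64)² = 23.32 W m^-2.
Top-of-atmosphere balance: σT_e⁴ = S(1−α)/4 = 2.448 W m^-2 → T_e = 81.06 K.
Since T_s⁴ = (N+1)T_e⁴, we need N ≥ (T_s/T_e)⁴ − 1 = 6.467.
So N ≥ 6.467; the smallest integer is N = 7.

7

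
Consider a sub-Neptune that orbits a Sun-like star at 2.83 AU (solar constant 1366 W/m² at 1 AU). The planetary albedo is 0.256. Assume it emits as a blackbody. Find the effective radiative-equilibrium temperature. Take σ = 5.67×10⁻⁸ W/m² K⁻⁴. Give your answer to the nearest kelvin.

By the inverse-square law, S = 1366/2.83² = 170.6 W/m².
Averaging over the sphere, the absorbed flux is S(1−α)/4 = 31.72 W/m².
In equilibrium σT⁴ equals this, so T = 153.8 K.

154 kelvin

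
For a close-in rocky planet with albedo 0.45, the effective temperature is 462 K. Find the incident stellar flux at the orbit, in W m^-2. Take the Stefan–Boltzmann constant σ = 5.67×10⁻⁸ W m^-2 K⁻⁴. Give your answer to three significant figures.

From S(1−α)/4 = σT⁴: S = 4σT⁴/(1−α).
The emitted flux is σT⁴ = 2583 W m^-2.
S = 4·2583/0.55 = 18790 W m^-2.

18800 W m^-2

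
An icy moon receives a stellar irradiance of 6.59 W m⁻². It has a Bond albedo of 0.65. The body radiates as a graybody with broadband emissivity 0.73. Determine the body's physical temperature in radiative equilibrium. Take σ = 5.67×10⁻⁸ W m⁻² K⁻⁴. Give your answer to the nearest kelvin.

Absorbed flux (global mean): S(1−α)/4 = 6.590·0.35/4 = 0.5766 W m⁻².
Radiative balance εσT⁴ = 0.5766 gives T = [0.5766/(0.73·σ)]^(1/4) = 61.09 K.

61 K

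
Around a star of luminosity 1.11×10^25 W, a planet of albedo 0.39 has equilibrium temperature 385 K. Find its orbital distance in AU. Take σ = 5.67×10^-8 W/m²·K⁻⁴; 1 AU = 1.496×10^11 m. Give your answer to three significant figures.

Required flux: S = 4σT⁴/(1−α) = 8169 W/m².
S = L/(4πd²) → d = √(L/4πS) = √(1.11×10^25/(4π·8169)) = 1.040×10^10 m = 0.06951 AU.

0.0695 AU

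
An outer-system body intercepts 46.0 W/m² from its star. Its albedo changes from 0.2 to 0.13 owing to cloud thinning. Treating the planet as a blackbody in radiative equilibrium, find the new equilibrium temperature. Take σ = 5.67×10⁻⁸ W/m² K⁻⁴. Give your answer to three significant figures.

115 K

T₂ = [S(1−α₂)/(4σ)]^(1/4) = [46.00·0.87/(4σ)]^(1/4) = 115.3 K.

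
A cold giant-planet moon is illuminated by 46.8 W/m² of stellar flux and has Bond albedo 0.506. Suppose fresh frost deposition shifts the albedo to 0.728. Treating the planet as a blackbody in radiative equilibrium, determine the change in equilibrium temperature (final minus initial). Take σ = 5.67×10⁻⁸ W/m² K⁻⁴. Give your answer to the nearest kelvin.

With α = 0.506, T₁ = 100.5 K.
After:  T₂ = [46.80·0.272/(4σ)]^(1/4) = 86.56 K.
Change: 86.56 − 100.5 = -13.93 K.

-14 kelvin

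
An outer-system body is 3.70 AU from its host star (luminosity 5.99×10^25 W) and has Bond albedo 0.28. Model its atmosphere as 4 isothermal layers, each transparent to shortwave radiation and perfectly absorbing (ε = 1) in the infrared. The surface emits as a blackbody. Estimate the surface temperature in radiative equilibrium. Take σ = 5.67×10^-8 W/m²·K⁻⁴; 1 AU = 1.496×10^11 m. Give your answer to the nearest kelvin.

d = 3.70 × 1.496×10^11 m = 5.535×10^11 m.
Flux at the orbit: S = L/(4πd²) = 5.99×10^25/(4π·(5.54×10^11)²) = 15.56 W/m².
Top-of-atmosphere balance: σT_e⁴ = S(1−α)/4 = 2.800 W/m² → T_e = 83.83 K.
With N = 4 opaque layers, T_s = (N+1)^(1/4)·T_e = 5^(1/4)·83.83 = 125.4 K.

125 kelvin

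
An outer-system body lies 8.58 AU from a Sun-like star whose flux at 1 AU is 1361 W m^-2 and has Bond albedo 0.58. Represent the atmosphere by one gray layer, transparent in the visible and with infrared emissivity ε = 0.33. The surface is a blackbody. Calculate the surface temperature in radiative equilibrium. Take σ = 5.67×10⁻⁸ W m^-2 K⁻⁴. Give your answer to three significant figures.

Irradiance scales as 1/d², so S = 1361 W m^-2 × (1/8.58)² = 18.49 W m^-2.
The planet radiates to space at T_e = [S(1−α)/(4σ)]^(1/4) = 76.49 K.
For a single slab of emissivity ε, T_s⁴ = 2T_e⁴/(2−ε); thus T_s = 76.49·(1.198)^(1/4) = 80.02 K.

80.0 kelvin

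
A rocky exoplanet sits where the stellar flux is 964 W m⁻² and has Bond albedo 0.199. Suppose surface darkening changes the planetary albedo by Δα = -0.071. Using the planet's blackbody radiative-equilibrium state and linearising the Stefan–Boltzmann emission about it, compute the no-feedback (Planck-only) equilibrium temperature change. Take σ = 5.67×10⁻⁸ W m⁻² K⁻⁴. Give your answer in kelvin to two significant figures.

5.4 kelvin

The baseline emission temperature is T_e = 241.6 K.
The change in absorbed flux is Δ[S(1−α)/4] = −SΔα/4 = 17.11 W m⁻².
Linearising σT⁴ gives d(σT⁴)/dT = 4σT_e³ = 3.197 W m⁻² per K.
ΔT₀ = ΔF/λ_P = 17.11/3.197 = 5.35 K.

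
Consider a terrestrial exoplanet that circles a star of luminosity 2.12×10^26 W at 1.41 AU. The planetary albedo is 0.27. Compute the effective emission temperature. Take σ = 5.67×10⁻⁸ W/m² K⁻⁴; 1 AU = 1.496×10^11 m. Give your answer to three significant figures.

Orbital distance: d = 1.41 AU = 2.109×10^11 m.
Flux at the orbit: S = L/(4πd²) = 2.12×10^26/(4π·(2.11×10^11)²) = 379.2 W/m².
The planet absorbs (1−α)S over its disc πR² and re-emits over 4πR², so the mean absorbed flux is (1−0.27)·379.2/4 = 69.20 W/m².
In equilibrium σT⁴ equals this, so T = 186.9 K.

187 K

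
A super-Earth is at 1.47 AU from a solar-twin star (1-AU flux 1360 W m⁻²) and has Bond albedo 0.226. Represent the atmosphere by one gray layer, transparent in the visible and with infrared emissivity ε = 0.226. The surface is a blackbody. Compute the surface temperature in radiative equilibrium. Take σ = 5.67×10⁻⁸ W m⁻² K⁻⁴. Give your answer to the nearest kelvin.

Flux at the orbit: S = 1360/(1.47)² = 629.4 W m⁻².
Effective emission temperature (TOA balance): σT_e⁴ = S(1−α)/4 = 121.8 W m⁻² → T_e = 215.3 K.
The surface balance (absorbed SW + ε·downward IR = σT_s⁴) with T_a⁴ = T_s⁴/2 reduces to T_s = T_e·[2/(2−ε)]^¼ = 221.8 K.

222 K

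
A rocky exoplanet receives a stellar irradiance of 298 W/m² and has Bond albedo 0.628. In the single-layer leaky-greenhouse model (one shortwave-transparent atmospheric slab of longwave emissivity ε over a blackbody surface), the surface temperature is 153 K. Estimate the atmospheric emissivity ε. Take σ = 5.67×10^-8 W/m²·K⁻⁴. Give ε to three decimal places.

TOA balance gives T_e = 148.7 K.
Inverting T_s⁴ = 2T_e⁴/(2−ε): (T_e/T_s)⁴ = 0.8920, so ε = 2(1 − 0.8920) = 0.2161.

0.216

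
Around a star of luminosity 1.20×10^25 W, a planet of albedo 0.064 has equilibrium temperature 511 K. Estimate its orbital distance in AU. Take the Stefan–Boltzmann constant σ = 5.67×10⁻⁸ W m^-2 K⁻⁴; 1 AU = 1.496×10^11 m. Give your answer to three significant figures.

0.0508 AU

Required flux: S = 4σT⁴/(1−α) = 16520 W m^-2.
S = L/(4πd²) → d = √(L/4πS) = √(1.20×10^25/(4π·16520)) = 7.603×10^9 m = 0.05082 AU.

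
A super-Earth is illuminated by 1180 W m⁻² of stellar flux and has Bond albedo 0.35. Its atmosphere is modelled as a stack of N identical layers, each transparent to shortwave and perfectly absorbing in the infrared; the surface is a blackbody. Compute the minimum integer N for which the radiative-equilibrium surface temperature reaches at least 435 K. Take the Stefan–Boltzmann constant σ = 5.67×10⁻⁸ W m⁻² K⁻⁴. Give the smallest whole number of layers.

The effective emission temperature is T_e = [S(1−α)/(4σ)]^¼ = 241.2 K.
Since T_s⁴ = (N+1)T_e⁴, we need N ≥ (T_s/T_e)⁴ − 1 = 9.588.
So N ≥ 9.588; the smallest integer is N = 10.

10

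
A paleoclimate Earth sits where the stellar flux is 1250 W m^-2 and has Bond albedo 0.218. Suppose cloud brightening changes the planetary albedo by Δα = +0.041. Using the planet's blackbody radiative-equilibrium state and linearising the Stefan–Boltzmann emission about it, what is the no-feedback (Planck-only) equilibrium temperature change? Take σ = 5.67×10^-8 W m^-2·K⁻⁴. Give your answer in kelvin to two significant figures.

Unperturbed T_e = [1250·(1−0.218)/(4σ)]^¼ = 256.2 K.
TOA radiative forcing: ΔF = −S·Δα/4 = −1250·(+0.041)/4 = -12.81 W m^-2.
The Planck feedback parameter is 4σT_e³ = 3.815 W m^-2/K.
Hence the no-feedback warming is ΔF/(4σT_e³) = -3.36 K.

-3.4 kelvin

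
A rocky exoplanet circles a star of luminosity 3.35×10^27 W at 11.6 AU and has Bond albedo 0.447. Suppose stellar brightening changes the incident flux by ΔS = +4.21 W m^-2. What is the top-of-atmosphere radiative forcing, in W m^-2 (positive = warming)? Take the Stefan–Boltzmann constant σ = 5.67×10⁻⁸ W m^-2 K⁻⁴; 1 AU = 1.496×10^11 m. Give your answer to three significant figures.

0.582 W m^-2

d = 11.6 × 1.496×10^11 m = 1.735×10^12 m.
S = L/(4πd²) = 88.52 W m^-2.
Only a fraction (1−α) is absorbed and it's spread over 4πR², so ΔF = (1−α)ΔS/4 = 0.5820 W m^-2.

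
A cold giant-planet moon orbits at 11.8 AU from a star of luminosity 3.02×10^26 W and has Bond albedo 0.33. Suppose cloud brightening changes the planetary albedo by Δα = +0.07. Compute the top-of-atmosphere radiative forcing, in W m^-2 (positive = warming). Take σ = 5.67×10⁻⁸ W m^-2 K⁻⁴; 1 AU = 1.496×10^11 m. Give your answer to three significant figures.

Orbital distance: d = 11.8 AU = 1.765×10^12 m.
Flux at the orbit: S = L/(4πd²) = 3.02×10^26/(4π·(1.77×10^12)²) = 7.712 W m^-2.
ΔF = −(S/4)Δα = −(7.712/4)×(+0.07) = -0.1350 W m^-2.

-0.135 W m^-2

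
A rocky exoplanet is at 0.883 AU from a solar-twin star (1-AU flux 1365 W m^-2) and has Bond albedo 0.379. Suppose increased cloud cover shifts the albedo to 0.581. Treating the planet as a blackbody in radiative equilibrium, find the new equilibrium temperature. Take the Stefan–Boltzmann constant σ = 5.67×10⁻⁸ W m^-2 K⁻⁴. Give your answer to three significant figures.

238 K

By the inverse-square law, S = 1365/0.883² = 1751 W m^-2.
T₂ = [S(1−α₂)/(4σ)]^(1/4) = [1751·0.419/(4σ)]^(1/4) = 238.5 K.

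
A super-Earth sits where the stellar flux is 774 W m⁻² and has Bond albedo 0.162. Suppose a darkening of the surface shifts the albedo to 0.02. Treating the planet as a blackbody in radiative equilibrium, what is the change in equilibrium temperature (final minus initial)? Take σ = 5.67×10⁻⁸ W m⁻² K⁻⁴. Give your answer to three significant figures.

Before: T₁ = [774.0·0.838/(4σ)]^(1/4) = 231.3 K.
After:  T₂ = [774.0·0.98/(4σ)]^(1/4) = 240.5 K.
ΔT = T₂ − T₁ = 9.229 K.

9.23 K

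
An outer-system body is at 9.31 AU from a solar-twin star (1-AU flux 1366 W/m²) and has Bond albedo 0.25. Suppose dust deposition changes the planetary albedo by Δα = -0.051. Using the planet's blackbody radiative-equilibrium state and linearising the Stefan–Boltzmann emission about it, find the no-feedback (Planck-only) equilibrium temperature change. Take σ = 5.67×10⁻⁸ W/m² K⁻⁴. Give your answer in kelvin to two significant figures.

1.4 K

By the inverse-square law, S = 1366/9.31² = 15.76 W/m².
Reference equilibrium: T_e = [S(1−α)/(4σ)]^(1/4) = 84.97 K.
ΔF = −(S/4)Δα = −(15.76/4)×(-0.051) = 0.2009 W/m².
Linearising σT⁴ gives d(σT⁴)/dT = 4σT_e³ = 0.1391 W/m² per K.
So ΔT₀ = 0.2009/0.1391 = 1.44 K.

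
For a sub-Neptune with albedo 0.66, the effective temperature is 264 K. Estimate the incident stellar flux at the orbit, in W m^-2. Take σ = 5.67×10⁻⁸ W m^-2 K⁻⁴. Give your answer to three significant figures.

3240 W m^-2

Invert the energy balance for S: S = 4σT⁴/(1−α).
σT⁴ = 5.67×10⁻⁸·(264)⁴ = 275.4 W m^-2.
S = 4·275.4/0.34 = 3240 W m^-2.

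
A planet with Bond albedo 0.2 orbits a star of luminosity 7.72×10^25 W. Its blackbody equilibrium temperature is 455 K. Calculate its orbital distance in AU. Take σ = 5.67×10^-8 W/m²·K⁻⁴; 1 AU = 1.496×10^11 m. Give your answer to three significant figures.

Required flux: S = 4σT⁴/(1−α) = 12150 W/m².
S = L/(4πd²) → d = √(L/4πS) = √(7.72×10^25/(4π·12150)) = 2.249×10^10 m = 0.1503 AU.

0.150 AU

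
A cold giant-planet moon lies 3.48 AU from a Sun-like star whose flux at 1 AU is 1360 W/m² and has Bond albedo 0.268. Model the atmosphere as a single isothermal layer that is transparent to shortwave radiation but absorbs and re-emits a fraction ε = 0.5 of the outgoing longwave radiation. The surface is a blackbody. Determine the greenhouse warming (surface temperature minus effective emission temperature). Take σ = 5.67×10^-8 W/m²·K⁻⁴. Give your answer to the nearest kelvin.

10 kelvin

Flux at the orbit: S = 1360/(3.48)² = 112.3 W/m².
Effective emission temperature (TOA balance): σT_e⁴ = S(1−α)/4 = 20.55 W/m² → T_e = 138.0 K.
For a single slab of emissivity ε, T_s⁴ = 2T_e⁴/(2−ε); thus T_s = 138.0·(1.333)^(1/4) = 148.3 K.
The atmosphere warms the surface by 10.29 K.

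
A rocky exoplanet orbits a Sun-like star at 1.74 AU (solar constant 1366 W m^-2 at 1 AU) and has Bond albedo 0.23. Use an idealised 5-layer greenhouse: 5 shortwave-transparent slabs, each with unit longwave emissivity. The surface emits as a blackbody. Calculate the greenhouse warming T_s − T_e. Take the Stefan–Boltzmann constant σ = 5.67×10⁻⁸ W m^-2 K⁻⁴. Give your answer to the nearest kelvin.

By the inverse-square law, S = 1366/1.74² = 451.2 W m^-2.
The effective emission temperature is T_e = [S(1−α)/(4σ)]^¼ = 197.8 K.
T_s = (N+1)^(1/4)·T_e = 309.6 K.
So the greenhouse effect raises the surface by 309.6 − 197.8 = 111.8 K.

112 K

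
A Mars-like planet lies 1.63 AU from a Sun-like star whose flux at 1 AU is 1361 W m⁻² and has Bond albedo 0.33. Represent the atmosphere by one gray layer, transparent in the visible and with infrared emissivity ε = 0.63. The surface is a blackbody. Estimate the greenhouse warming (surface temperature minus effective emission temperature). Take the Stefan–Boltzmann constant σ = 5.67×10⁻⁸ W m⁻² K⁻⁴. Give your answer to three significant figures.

19.6 K

By the inverse-square law, S = 1361/1.63² = 512.3 W m⁻².
Effective emission temperature (TOA balance): σT_e⁴ = S(1−α)/4 = 85.80 W m⁻² → T_e = 197.2 K.
The surface balance (absorbed SW + ε·downward IR = σT_s⁴) with T_a⁴ = T_s⁴/2 reduces to T_s = T_e·[2/(2−ε)]^¼ = 216.8 K.
The atmosphere warms the surface by 19.57 K.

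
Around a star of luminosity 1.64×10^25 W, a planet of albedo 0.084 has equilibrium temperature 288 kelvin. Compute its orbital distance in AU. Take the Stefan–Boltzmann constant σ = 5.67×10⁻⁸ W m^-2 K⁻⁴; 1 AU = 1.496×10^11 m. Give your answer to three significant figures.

Required flux: S = 4σT⁴/(1−α) = 1703 W m^-2.
S = L/(4πd²) → d = √(L/4πS) = √(1.64×10^25/(4π·1703)) = 2.768×10^10 m = 0.1850 AU.

0.185 AU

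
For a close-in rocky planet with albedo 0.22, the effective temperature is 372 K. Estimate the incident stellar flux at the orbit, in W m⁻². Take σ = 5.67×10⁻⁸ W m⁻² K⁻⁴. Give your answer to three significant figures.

5570 W m⁻²

Invert the energy balance for S: S = 4σT⁴/(1−α).
The emitted flux is σT⁴ = 1086 W m⁻².
So S = 4×1086/(1−0.22) = 5568 W m⁻².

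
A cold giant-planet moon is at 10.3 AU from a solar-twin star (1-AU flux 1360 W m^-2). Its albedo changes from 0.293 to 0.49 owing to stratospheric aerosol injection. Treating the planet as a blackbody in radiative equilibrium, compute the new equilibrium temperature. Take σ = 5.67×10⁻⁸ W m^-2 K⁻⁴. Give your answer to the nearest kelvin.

Irradiance scales as 1/d², so S = 1360 W m^-2 × (1/10.3)² = 12.82 W m^-2.
With the new albedo, S(1−α₂)/4 = 1.634 W m^-2, so T₂ = 73.27 K.

73 K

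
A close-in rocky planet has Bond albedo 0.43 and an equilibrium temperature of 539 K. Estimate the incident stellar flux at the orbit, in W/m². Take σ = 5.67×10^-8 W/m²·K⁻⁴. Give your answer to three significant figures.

33600 W/m²

From S(1−α)/4 = σT⁴: S = 4σT⁴/(1−α).
The emitted flux is σT⁴ = 4786 W/m².
S = 4·4786/0.57 = 33580 W/m².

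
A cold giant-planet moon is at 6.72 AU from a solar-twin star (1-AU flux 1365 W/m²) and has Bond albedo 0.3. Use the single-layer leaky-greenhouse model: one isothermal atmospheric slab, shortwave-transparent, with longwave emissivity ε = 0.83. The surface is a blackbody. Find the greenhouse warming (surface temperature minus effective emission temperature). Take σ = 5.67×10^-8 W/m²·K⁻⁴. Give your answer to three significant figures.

14.1 kelvin

Irradiance scales as 1/d², so S = 1365 W/m² × (1/6.72)² = 30.23 W/m².
The planet radiates to space at T_e = [S(1−α)/(4σ)]^(1/4) = 98.28 K.
Surface balance with a leaky layer gives σT_s⁴ = σT_e⁴·2/(2−ε), so T_s = T_e·[2/(2−0.83)]^(1/4) = 112.4 K.
Greenhouse warming: T_s − T_e = 14.10 K.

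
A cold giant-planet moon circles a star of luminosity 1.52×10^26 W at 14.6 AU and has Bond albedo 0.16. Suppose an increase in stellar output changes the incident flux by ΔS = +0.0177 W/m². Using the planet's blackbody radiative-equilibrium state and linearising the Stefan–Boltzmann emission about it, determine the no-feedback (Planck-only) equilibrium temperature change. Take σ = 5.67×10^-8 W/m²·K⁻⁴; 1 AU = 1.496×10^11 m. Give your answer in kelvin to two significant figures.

0.097 K

Orbital distance: d = 14.6 AU = 2.184×10^12 m.
Flux at the orbit: S = L/(4πd²) = 1.52×10^26/(4π·(2.18×10^12)²) = 2.536 W/m².
The baseline emission temperature is T_e = 55.36 K.
TOA radiative forcing: ΔF = (1−α)ΔS/4 = 0.84·(+0.0177)/4 = 0.003717 W/m².
Linearising σT⁴ gives d(σT⁴)/dT = 4σT_e³ = 0.03847 W/m² per K.
ΔT₀ = ΔF/λ_P = 0.003717/0.03847 = 0.0966 K.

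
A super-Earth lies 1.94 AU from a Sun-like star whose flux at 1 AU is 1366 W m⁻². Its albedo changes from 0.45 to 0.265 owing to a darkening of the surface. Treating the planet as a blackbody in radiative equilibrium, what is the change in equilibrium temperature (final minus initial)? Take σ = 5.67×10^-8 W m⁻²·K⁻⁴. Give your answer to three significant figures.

Flux at the orbit: S = 1366/(1.94)² = 363.0 W m⁻².
Before: T₁ = [363.0·0.55/(4σ)]^(1/4) = 172.2 K.
After:  T₂ = [363.0·0.735/(4σ)]^(1/4) = 185.2 K.
ΔT = T₂ − T₁ = 12.95 K.

12.9 K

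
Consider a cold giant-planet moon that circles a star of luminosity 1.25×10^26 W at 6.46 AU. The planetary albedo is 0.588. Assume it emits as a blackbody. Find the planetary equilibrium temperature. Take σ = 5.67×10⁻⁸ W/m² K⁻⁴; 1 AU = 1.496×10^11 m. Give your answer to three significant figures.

Orbital distance: d = 6.46 AU = 9.664×10^11 m.
Spreading L over a sphere of radius d: S = 1.25×10^26/(4π·9.66×10^11²) = 10.65 W/m².
The planet absorbs (1−α)S over its disc πR² and re-emits over 4πR², so the mean absorbed flux is (1−0.588)·10.65/4 = 1.097 W/m².
Balancing against σT⁴: T = (1.097/5.67×10⁻⁸)^(1/4) = 66.32 K.

66.3 K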